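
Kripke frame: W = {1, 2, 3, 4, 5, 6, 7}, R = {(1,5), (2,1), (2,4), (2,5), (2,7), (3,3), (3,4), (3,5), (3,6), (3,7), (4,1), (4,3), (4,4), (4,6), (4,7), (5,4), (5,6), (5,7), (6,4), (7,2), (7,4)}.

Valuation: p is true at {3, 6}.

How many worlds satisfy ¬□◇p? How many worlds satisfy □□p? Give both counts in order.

For ¬□◇p:
1: □◇p is T. ✗
2: □◇p is F. ✓
3: □◇p is F. ✓
4: □◇p is F. ✓
5: □◇p is F. ✓
6: □◇p is T. ✗
7: □◇p is F. ✓
— 5 worlds.
For □□p:
1: successors {5}; □p there: 5:F. ✗
2: successors {1, 4, 5, 7}; □p there: 1:F, 4:F, 5:F, 7:F. ✗
3: successors {3, 4, 5, 6, 7}; □p there: 3:F, 4:F, 5:F, 6:F, 7:F. ✗
4: successors {1, 3, 4, 6, 7}; □p there: 1:F, 3:F, 4:F, 6:F, 7:F. ✗
5: successors {4, 6, 7}; □p there: 4:F, 6:F, 7:F. ✗
6: successors {4}; □p there: 4:F. ✗
7: successors {2, 4}; □p there: 2:F, 4:F. ✗
— 0 worlds.

5 and 0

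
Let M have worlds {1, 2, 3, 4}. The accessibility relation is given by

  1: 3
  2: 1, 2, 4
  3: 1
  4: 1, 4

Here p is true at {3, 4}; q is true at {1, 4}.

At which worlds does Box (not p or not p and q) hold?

1: successors {3}; not p or not p and q there: 3:F. ✗
2: successors {1, 2, 4}; not p or not p and q there: 1:T, 2:T, 4:F. ✗
3: successors {1}; not p or not p and q there: 1:T. ✓
4: successors {1, 4}; not p or not p and q there: 1:T, 4:F. ✗

{3}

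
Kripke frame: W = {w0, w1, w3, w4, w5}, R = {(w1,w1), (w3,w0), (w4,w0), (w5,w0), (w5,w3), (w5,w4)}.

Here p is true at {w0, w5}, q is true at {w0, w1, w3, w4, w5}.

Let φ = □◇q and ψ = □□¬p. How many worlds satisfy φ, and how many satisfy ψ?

For □◇q:
w0: no successors, so □◇q holds vacuously. ✓
w1: successors {w1}; ◇q there: w1:T. ✓
w3: successors {w0}; ◇q there: w0:F. ✗
w4: successors {w0}; ◇q there: w0:F. ✗
w5: successors {w0, w3, w4}; ◇q there: w0:F, w3:T, w4:T. ✗
— 2 worlds.
For □□¬p:
w0: no successors, so □□¬p holds vacuously. ✓
w1: successors {w1}; □¬p there: w1:T. ✓
w3: successors {w0}; □¬p there: w0:T. ✓
w4: successors {w0}; □¬p there: w0:T. ✓
w5: successors {w0, w3, w4}; □¬p there: w0:T, w3:F, w4:F. ✗
— 4 worlds.

2 and 4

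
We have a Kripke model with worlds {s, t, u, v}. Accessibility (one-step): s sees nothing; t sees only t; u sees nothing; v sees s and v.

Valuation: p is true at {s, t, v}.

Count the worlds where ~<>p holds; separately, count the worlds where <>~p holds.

For ~<>p:
s: <>p is F. ✓
t: <>p is T. ✗
u: <>p is F. ✓
v: <>p is T. ✗
— 2 worlds.
For <>~p:
s: no successors, so <>~p fails. ✗
t: successors {t}; ~p there: t:F. ✗
u: no successors, so <>~p fails. ✗
v: successors {s, v}; ~p there: s:F, v:F. ✗
— 0 worlds.

2 and 0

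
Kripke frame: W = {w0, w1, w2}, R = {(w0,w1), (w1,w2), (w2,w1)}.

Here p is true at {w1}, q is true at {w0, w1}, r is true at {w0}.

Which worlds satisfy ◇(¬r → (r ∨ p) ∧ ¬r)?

{w0, w2}

w0: successors {w1}; ¬r → (r ∨ p) ∧ ¬r there: w1:T. ✓
w1: successors {w2}; ¬r → (r ∨ p) ∧ ¬r there: w2:F. ✗
w2: successors {w1}; ¬r → (r ∨ p) ∧ ¬r there: w1:T. ✓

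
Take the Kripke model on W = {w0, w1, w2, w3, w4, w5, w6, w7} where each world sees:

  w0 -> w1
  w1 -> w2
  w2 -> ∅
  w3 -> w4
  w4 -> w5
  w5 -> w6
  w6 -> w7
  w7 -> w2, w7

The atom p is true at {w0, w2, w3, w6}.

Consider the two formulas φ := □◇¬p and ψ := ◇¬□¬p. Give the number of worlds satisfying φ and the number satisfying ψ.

For □◇¬p:
w0: successors {w1}; ◇¬p there: w1:F. ✗
w1: successors {w2}; ◇¬p there: w2:F. ✗
w2: no successors, so □◇¬p holds vacuously. ✓
w3: successors {w4}; ◇¬p there: w4:T. ✓
w4: successors {w5}; ◇¬p there: w5:F. ✗
w5: successors {w6}; ◇¬p there: w6:T. ✓
w6: successors {w7}; ◇¬p there: w7:T. ✓
w7: successors {w2, w7}; ◇¬p there: w2:F, w7:T. ✗
— 4 worlds.
For ◇¬□¬p:
w0: successors {w1}; ¬□¬p there: w1:T. ✓
w1: successors {w2}; ¬□¬p there: w2:F. ✗
w2: no successors, so ◇¬□¬p fails. ✗
w3: successors {w4}; ¬□¬p there: w4:F. ✗
w4: successors {w5}; ¬□¬p there: w5:T. ✓
w5: successors {w6}; ¬□¬p there: w6:F. ✗
w6: successors {w7}; ¬□¬p there: w7:T. ✓
w7: successors {w2, w7}; ¬□¬p there: w2:F, w7:T. ✓
— 4 worlds.

4 and 4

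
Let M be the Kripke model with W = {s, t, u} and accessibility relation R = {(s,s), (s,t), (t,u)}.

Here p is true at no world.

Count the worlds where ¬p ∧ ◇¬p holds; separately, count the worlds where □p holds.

For ¬p ∧ ◇¬p:
s: ¬p is T, ◇¬p is T. ✓
t: ¬p is T, ◇¬p is T. ✓
u: ¬p is T, ◇¬p is F. ✗
— 2 worlds.
For □p:
s: successors {s, t}; p there: s:F, t:F. ✗
t: successors {u}; p there: u:F. ✗
u: no successors, so □p holds vacuously. ✓
— 1 world.

2 and 1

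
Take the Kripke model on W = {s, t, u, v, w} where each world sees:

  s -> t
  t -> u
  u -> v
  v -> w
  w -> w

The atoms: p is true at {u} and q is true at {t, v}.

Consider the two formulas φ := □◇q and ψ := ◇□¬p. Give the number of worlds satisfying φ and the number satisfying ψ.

For □◇q:
s: successors {t}; ◇q there: t:F. ✗
t: successors {u}; ◇q there: u:T. ✓
u: successors {v}; ◇q there: v:F. ✗
v: successors {w}; ◇q there: w:F. ✗
w: successors {w}; ◇q there: w:F. ✗
— 1 world.
For ◇□¬p:
s: successors {t}; □¬p there: t:F. ✗
t: successors {u}; □¬p there: u:T. ✓
u: successors {v}; □¬p there: v:T. ✓
v: successors {w}; □¬p there: w:T. ✓
w: successors {w}; □¬p there: w:T. ✓
— 4 worlds.

1 and 4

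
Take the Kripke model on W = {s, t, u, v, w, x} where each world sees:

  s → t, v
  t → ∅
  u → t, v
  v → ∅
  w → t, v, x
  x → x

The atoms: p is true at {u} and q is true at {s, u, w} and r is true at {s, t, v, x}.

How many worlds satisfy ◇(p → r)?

4

s: successors {t, v}; p → r there: t:T, v:T. ✓
t: no successors, so ◇(p → r) fails. ✗
u: successors {t, v}; p → r there: t:T, v:T. ✓
v: no successors, so ◇(p → r) fails. ✗
w: successors {t, v, x}; p → r there: t:T, v:T, x:T. ✓
x: successors {x}; p → r there: x:T. ✓
Satisfying worlds: {s, u, w, x}.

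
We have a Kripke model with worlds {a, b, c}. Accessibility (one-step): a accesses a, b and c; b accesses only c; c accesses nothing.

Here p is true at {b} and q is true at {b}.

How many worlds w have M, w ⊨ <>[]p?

2

a: successors {a, b, c}; []p there: a:F, b:F, c:T. ✓
b: successors {c}; []p there: c:T. ✓
c: no successors, so <>[]p fails. ✗
Satisfying worlds: {a, b}.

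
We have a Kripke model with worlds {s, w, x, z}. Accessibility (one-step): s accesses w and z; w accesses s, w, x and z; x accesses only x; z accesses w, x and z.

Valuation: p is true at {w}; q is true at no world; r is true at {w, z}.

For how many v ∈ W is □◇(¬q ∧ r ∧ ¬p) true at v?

1

s: successors {w, z}; ◇(¬q ∧ r ∧ ¬p) there: w:T, z:T. ✓
w: successors {s, w, x, z}; ◇(¬q ∧ r ∧ ¬p) there: s:T, w:T, x:F, z:T. ✗
x: successors {x}; ◇(¬q ∧ r ∧ ¬p) there: x:F. ✗
z: successors {w, x, z}; ◇(¬q ∧ r ∧ ¬p) there: w:T, x:F, z:T. ✗
Satisfying worlds: {s}.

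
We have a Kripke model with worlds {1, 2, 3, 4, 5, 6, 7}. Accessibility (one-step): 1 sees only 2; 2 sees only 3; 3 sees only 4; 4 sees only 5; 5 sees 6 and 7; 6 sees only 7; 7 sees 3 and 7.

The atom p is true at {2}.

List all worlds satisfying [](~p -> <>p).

1: successors {2}; ~p -> <>p there: 2:T. ✓
2: successors {3}; ~p -> <>p there: 3:F. ✗
3: successors {4}; ~p -> <>p there: 4:F. ✗
4: successors {5}; ~p -> <>p there: 5:F. ✗
5: successors {6, 7}; ~p -> <>p there: 6:F, 7:F. ✗
6: successors {7}; ~p -> <>p there: 7:F. ✗
7: successors {3, 7}; ~p -> <>p there: 3:F, 7:F. ✗

{1}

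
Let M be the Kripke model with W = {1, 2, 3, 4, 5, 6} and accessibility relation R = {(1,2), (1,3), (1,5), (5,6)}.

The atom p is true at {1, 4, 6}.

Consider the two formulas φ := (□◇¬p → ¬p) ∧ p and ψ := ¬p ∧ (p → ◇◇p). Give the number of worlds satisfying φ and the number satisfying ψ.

For (□◇¬p → ¬p) ∧ p:
1: □◇¬p → ¬p is T, p is T. ✓
2: □◇¬p → ¬p is T, p is F. ✗
3: □◇¬p → ¬p is T, p is F. ✗
4: □◇¬p → ¬p is F, p is T. ✗
5: □◇¬p → ¬p is T, p is F. ✗
6: □◇¬p → ¬p is F, p is T. ✗
— 1 world.
For ¬p ∧ (p → ◇◇p):
1: ¬p is F, p → ◇◇p is T. ✗
2: ¬p is T, p → ◇◇p is T. ✓
3: ¬p is T, p → ◇◇p is T. ✓
4: ¬p is F, p → ◇◇p is F. ✗
5: ¬p is T, p → ◇◇p is T. ✓
6: ¬p is F, p → ◇◇p is F. ✗
— 3 worlds.

1 and 3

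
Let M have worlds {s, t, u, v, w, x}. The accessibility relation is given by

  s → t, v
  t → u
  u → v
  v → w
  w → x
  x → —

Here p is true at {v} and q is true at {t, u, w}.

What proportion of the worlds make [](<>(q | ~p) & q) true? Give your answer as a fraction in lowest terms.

1/3

s: successors {t, v}; <>(q | ~p) & q there: t:T, v:F. ✗
t: successors {u}; <>(q | ~p) & q there: u:F. ✗
u: successors {v}; <>(q | ~p) & q there: v:F. ✗
v: successors {w}; <>(q | ~p) & q there: w:T. ✓
w: successors {x}; <>(q | ~p) & q there: x:F. ✗
x: no successors, so [](<>(q | ~p) & q) holds vacuously. ✓
That's 2 of 6 worlds, so 2/6 = 1/3.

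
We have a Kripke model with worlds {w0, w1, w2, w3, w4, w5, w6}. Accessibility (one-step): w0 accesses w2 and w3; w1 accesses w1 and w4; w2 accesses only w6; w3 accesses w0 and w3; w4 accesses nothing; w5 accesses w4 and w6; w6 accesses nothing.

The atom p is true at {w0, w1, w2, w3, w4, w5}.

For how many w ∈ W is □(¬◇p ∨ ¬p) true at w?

4

w0: successors {w2, w3}; ¬◇p ∨ ¬p there: w2:T, w3:F. ✗
w1: successors {w1, w4}; ¬◇p ∨ ¬p there: w1:F, w4:T. ✗
w2: successors {w6}; ¬◇p ∨ ¬p there: w6:T. ✓
w3: successors {w0, w3}; ¬◇p ∨ ¬p there: w0:F, w3:F. ✗
w4: no successors, so □(¬◇p ∨ ¬p) holds vacuously. ✓
w5: successors {w4, w6}; ¬◇p ∨ ¬p there: w4:T, w6:T. ✓
w6: no successors, so □(¬◇p ∨ ¬p) holds vacuously. ✓
Satisfying worlds: {w2, w4, w5, w6}.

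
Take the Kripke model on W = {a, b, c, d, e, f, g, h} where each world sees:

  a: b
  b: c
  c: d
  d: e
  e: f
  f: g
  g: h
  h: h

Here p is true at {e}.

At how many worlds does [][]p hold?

1

a: successors {b}; []p there: b:F. ✗
b: successors {c}; []p there: c:F. ✗
c: successors {d}; []p there: d:T. ✓
d: successors {e}; []p there: e:F. ✗
e: successors {f}; []p there: f:F. ✗
f: successors {g}; []p there: g:F. ✗
g: successors {h}; []p there: h:F. ✗
h: successors {h}; []p there: h:F. ✗
Satisfying worlds: {c}.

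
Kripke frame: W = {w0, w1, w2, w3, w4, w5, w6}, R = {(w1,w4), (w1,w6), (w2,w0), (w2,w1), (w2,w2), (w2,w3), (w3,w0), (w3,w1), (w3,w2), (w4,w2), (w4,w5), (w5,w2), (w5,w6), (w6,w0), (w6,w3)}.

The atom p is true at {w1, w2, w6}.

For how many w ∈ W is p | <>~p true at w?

5

w0: p is F, <>~p is F. ✗
w1: p is T, <>~p is T. ✓
w2: p is T, <>~p is T. ✓
w3: p is F, <>~p is T. ✓
w4: p is F, <>~p is T. ✓
w5: p is F, <>~p is F. ✗
w6: p is T, <>~p is T. ✓
Satisfying worlds: {w1, w2, w3, w4, w6}.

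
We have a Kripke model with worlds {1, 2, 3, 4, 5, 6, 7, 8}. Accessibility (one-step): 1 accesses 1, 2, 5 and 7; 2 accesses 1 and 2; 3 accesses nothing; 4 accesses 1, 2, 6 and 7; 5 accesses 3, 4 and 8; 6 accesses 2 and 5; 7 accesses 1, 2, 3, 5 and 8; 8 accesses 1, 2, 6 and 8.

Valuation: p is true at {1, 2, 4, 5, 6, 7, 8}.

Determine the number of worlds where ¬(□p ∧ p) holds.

1: □p ∧ p is T. ✗
2: □p ∧ p is T. ✗
3: □p ∧ p is F. ✓
4: □p ∧ p is T. ✗
5: □p ∧ p is F. ✓
6: □p ∧ p is T. ✗
7: □p ∧ p is F. ✓
8: □p ∧ p is T. ✗
Satisfying worlds: {3, 5, 7}.

3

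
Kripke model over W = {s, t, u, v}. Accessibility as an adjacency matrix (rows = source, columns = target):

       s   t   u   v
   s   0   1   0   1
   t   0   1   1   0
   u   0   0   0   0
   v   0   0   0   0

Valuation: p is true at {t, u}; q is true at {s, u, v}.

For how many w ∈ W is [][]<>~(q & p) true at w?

s: successors {t, v}; []<>~(q & p) there: t:F, v:T. ✗
t: successors {t, u}; []<>~(q & p) there: t:F, u:T. ✗
u: no successors, so [][]<>~(q & p) holds vacuously. ✓
v: no successors, so [][]<>~(q & p) holds vacuously. ✓
Satisfying worlds: {u, v}.

2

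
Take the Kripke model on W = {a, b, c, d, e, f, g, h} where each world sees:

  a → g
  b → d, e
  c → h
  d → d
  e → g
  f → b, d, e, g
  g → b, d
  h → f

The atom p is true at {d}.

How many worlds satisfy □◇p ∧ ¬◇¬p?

a: □◇p is T, ¬◇¬p is F. ✗
b: □◇p is F, ¬◇¬p is F. ✗
c: □◇p is F, ¬◇¬p is F. ✗
d: □◇p is T, ¬◇¬p is T. ✓
e: □◇p is T, ¬◇¬p is F. ✗
f: □◇p is F, ¬◇¬p is F. ✗
g: □◇p is T, ¬◇¬p is F. ✗
h: □◇p is T, ¬◇¬p is F. ✗
Satisfying worlds: {d}.

1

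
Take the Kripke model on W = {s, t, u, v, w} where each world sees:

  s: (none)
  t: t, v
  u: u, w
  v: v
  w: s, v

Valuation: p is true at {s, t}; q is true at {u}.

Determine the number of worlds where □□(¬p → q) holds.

1

s: no successors, so □□(¬p → q) holds vacuously. ✓
t: successors {t, v}; □(¬p → q) there: t:F, v:F. ✗
u: successors {u, w}; □(¬p → q) there: u:F, w:F. ✗
v: successors {v}; □(¬p → q) there: v:F. ✗
w: successors {s, v}; □(¬p → q) there: s:T, v:F. ✗
Satisfying worlds: {s}.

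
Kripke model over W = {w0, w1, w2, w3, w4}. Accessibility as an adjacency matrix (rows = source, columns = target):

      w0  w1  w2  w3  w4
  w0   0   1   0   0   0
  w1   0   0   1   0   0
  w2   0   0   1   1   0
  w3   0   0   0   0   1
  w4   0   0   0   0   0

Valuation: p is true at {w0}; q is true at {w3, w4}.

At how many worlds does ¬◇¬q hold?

2

w0: ◇¬q is T. ✗
w1: ◇¬q is T. ✗
w2: ◇¬q is T. ✗
w3: ◇¬q is F. ✓
w4: ◇¬q is F. ✓
Satisfying worlds: {w3, w4}.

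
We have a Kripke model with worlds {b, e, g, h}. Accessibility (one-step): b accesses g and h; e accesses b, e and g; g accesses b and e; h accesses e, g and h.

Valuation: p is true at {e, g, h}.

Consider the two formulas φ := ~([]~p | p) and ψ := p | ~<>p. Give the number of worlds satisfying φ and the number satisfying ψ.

1 and 3

For ~([]~p | p):
b: []~p | p is F. ✓
e: []~p | p is T. ✗
g: []~p | p is T. ✗
h: []~p | p is T. ✗
— 1 world.
For p | ~<>p:
b: p is F, ~<>p is F. ✗
e: p is T, ~<>p is F. ✓
g: p is T, ~<>p is F. ✓
h: p is T, ~<>p is F. ✓
— 3 worlds.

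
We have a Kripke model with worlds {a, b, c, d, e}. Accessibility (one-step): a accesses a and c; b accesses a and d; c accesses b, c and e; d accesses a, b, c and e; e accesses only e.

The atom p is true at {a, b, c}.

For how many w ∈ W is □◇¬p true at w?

2

a: successors {a, c}; ◇¬p there: a:F, c:T. ✗
b: successors {a, d}; ◇¬p there: a:F, d:T. ✗
c: successors {b, c, e}; ◇¬p there: b:T, c:T, e:T. ✓
d: successors {a, b, c, e}; ◇¬p there: a:F, b:T, c:T, e:T. ✗
e: successors {e}; ◇¬p there: e:T. ✓
Satisfying worlds: {c, e}.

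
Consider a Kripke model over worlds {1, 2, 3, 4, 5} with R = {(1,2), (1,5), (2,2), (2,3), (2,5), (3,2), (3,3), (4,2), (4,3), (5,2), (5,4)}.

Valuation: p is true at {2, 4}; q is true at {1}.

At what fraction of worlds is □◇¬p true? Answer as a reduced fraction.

1: successors {2, 5}; ◇¬p there: 2:T, 5:F. ✗
2: successors {2, 3, 5}; ◇¬p there: 2:T, 3:T, 5:F. ✗
3: successors {2, 3}; ◇¬p there: 2:T, 3:T. ✓
4: successors {2, 3}; ◇¬p there: 2:T, 3:T. ✓
5: successors {2, 4}; ◇¬p there: 2:T, 4:T. ✓
That's 3 of 5 worlds, so 3/5.

3/5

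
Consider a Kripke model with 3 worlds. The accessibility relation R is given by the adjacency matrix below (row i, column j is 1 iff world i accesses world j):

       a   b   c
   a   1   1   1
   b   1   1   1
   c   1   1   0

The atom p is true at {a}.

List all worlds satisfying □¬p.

a: successors {a, b, c}; ¬p there: a:F, b:T, c:T. ✗
b: successors {a, b, c}; ¬p there: a:F, b:T, c:T. ✗
c: successors {a, b}; ¬p there: a:F, b:T. ✗

∅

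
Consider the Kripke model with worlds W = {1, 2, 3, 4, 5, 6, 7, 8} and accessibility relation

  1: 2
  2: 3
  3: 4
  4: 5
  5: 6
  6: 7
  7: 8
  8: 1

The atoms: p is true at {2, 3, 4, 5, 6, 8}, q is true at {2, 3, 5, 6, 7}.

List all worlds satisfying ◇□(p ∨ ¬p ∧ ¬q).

1: successors {2}; □(p ∨ ¬p ∧ ¬q) there: 2:T. ✓
2: successors {3}; □(p ∨ ¬p ∧ ¬q) there: 3:T. ✓
3: successors {4}; □(p ∨ ¬p ∧ ¬q) there: 4:T. ✓
4: successors {5}; □(p ∨ ¬p ∧ ¬q) there: 5:T. ✓
5: successors {6}; □(p ∨ ¬p ∧ ¬q) there: 6:F. ✗
6: successors {7}; □(p ∨ ¬p ∧ ¬q) there: 7:T. ✓
7: successors {8}; □(p ∨ ¬p ∧ ¬q) there: 8:T. ✓
8: successors {1}; □(p ∨ ¬p ∧ ¬q) there: 1:T. ✓

{1, 2, 3, 4, 6, 7, 8}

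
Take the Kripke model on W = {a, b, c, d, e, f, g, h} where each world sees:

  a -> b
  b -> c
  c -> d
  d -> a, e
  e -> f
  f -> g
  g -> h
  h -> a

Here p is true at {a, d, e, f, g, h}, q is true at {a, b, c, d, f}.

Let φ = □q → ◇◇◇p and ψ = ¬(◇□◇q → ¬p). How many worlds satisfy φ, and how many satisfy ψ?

7 and 5

For □q → ◇◇◇p:
a: □q is T, ◇◇◇p is T. ✓
b: □q is T, ◇◇◇p is T. ✓
c: □q is T, ◇◇◇p is T. ✓
d: □q is F, ◇◇◇p is T. ✓
e: □q is T, ◇◇◇p is T. ✓
f: □q is F, ◇◇◇p is T. ✓
g: □q is F, ◇◇◇p is F. ✓
h: □q is T, ◇◇◇p is F. ✗
— 7 worlds.
For ¬(◇□◇q → ¬p):
a: ◇□◇q → ¬p is F. ✓
b: ◇□◇q → ¬p is T. ✗
c: ◇□◇q → ¬p is T. ✗
d: ◇□◇q → ¬p is F. ✓
e: ◇□◇q → ¬p is T. ✗
f: ◇□◇q → ¬p is F. ✓
g: ◇□◇q → ¬p is F. ✓
h: ◇□◇q → ¬p is F. ✓
— 5 worlds.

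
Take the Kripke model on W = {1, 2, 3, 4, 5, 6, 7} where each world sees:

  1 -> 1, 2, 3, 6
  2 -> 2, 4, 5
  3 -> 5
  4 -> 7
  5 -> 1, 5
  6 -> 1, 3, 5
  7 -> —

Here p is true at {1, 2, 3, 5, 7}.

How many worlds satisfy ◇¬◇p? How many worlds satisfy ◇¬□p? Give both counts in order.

For ◇¬◇p:
1: successors {1, 2, 3, 6}; ¬◇p there: 1:F, 2:F, 3:F, 6:F. ✗
2: successors {2, 4, 5}; ¬◇p there: 2:F, 4:F, 5:F. ✗
3: successors {5}; ¬◇p there: 5:F. ✗
4: successors {7}; ¬◇p there: 7:T. ✓
5: successors {1, 5}; ¬◇p there: 1:F, 5:F. ✗
6: successors {1, 3, 5}; ¬◇p there: 1:F, 3:F, 5:F. ✗
7: no successors, so ◇¬◇p fails. ✗
— 1 world.
For ◇¬□p:
1: successors {1, 2, 3, 6}; ¬□p there: 1:T, 2:T, 3:F, 6:F. ✓
2: successors {2, 4, 5}; ¬□p there: 2:T, 4:F, 5:F. ✓
3: successors {5}; ¬□p there: 5:F. ✗
4: successors {7}; ¬□p there: 7:F. ✗
5: successors {1, 5}; ¬□p there: 1:T, 5:F. ✓
6: successors {1, 3, 5}; ¬□p there: 1:T, 3:F, 5:F. ✓
7: no successors, so ◇¬□p fails. ✗
— 4 worlds.

1 and 4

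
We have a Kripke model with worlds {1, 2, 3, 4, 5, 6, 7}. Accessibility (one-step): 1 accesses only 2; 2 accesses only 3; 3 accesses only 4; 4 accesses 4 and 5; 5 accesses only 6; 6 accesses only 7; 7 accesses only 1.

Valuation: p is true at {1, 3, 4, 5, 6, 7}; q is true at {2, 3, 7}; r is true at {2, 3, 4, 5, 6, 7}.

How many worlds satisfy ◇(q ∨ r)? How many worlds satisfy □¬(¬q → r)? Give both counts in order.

6 and 1

For ◇(q ∨ r):
1: successors {2}; q ∨ r there: 2:T. ✓
2: successors {3}; q ∨ r there: 3:T. ✓
3: successors {4}; q ∨ r there: 4:T. ✓
4: successors {4, 5}; q ∨ r there: 4:T, 5:T. ✓
5: successors {6}; q ∨ r there: 6:T. ✓
6: successors {7}; q ∨ r there: 7:T. ✓
7: successors {1}; q ∨ r there: 1:F. ✗
— 6 worlds.
For □¬(¬q → r):
1: successors {2}; ¬(¬q → r) there: 2:F. ✗
2: successors {3}; ¬(¬q → r) there: 3:F. ✗
3: successors {4}; ¬(¬q → r) there: 4:F. ✗
4: successors {4, 5}; ¬(¬q → r) there: 4:F, 5:F. ✗
5: successors {6}; ¬(¬q → r) there: 6:F. ✗
6: successors {7}; ¬(¬q → r) there: 7:F. ✗
7: successors {1}; ¬(¬q → r) there: 1:T. ✓
— 1 world.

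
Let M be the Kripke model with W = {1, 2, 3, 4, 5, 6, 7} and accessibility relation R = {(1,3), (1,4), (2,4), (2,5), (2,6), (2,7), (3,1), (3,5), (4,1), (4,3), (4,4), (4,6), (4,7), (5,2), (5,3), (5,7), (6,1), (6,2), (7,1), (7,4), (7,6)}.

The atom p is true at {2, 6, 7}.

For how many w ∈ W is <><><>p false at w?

1: successors {3, 4}; <><>p there: 3:T, 4:T. ✓
2: successors {4, 5, 6, 7}; <><>p there: 4:T, 5:T, 6:T, 7:T. ✓
3: successors {1, 5}; <><>p there: 1:T, 5:T. ✓
4: successors {1, 3, 4, 6, 7}; <><>p there: 1:T, 3:T, 4:T, 6:T, 7:T. ✓
5: successors {2, 3, 7}; <><>p there: 2:T, 3:T, 7:T. ✓
6: successors {1, 2}; <><>p there: 1:T, 2:T. ✓
7: successors {1, 4, 6}; <><>p there: 1:T, 4:T, 6:T. ✓
Satisfying worlds: {1, 2, 3, 4, 5, 6, 7}.
So <><><>p fails at the other 0 worlds.

0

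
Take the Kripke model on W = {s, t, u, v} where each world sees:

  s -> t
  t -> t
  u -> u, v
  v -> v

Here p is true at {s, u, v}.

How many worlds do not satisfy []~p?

s: successors {t}; ~p there: t:T. ✓
t: successors {t}; ~p there: t:T. ✓
u: successors {u, v}; ~p there: u:F, v:F. ✗
v: successors {v}; ~p there: v:F. ✗
Satisfying worlds: {s, t}.
So []~p fails at the other 2 worlds.

2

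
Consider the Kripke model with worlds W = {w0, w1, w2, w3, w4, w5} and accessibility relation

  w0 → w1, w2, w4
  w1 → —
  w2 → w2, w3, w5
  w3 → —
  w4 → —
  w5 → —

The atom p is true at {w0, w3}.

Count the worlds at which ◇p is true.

w0: successors {w1, w2, w4}; p there: w1:F, w2:F, w4:F. ✗
w1: no successors, so ◇p fails. ✗
w2: successors {w2, w3, w5}; p there: w2:F, w3:T, w5:F. ✓
w3: no successors, so ◇p fails. ✗
w4: no successors, so ◇p fails. ✗
w5: no successors, so ◇p fails. ✗
Satisfying worlds: {w2}.

1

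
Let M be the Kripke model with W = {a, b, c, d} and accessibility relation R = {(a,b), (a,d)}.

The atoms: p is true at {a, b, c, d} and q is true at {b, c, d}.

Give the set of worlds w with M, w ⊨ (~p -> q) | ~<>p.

{a, b, c, d}

a: ~p -> q is T, ~<>p is F. ✓
b: ~p -> q is T, ~<>p is T. ✓
c: ~p -> q is T, ~<>p is T. ✓
d: ~p -> q is T, ~<>p is T. ✓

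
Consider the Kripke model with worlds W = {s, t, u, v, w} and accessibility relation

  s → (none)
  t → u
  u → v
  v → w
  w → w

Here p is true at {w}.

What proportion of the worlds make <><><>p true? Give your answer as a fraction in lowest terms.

s: no successors, so <><><>p fails. ✗
t: successors {u}; <><>p there: u:T. ✓
u: successors {v}; <><>p there: v:T. ✓
v: successors {w}; <><>p there: w:T. ✓
w: successors {w}; <><>p there: w:T. ✓
That's 4 of 5 worlds, so 4/5.

4/5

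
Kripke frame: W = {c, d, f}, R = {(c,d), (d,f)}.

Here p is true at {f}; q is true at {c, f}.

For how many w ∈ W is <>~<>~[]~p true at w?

2

c: successors {d}; ~<>~[]~p there: d:T. ✓
d: successors {f}; ~<>~[]~p there: f:T. ✓
f: no successors, so <>~<>~[]~p fails. ✗
Satisfying worlds: {c, d}.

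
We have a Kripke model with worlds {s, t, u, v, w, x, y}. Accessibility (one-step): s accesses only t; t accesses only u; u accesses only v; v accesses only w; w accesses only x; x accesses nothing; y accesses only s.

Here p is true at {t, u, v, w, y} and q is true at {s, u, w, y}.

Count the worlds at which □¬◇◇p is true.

s: successors {t}; ¬◇◇p there: t:F. ✗
t: successors {u}; ¬◇◇p there: u:F. ✗
u: successors {v}; ¬◇◇p there: v:T. ✓
v: successors {w}; ¬◇◇p there: w:T. ✓
w: successors {x}; ¬◇◇p there: x:T. ✓
x: no successors, so □¬◇◇p holds vacuously. ✓
y: successors {s}; ¬◇◇p there: s:F. ✗
Satisfying worlds: {u, v, w, x}.

4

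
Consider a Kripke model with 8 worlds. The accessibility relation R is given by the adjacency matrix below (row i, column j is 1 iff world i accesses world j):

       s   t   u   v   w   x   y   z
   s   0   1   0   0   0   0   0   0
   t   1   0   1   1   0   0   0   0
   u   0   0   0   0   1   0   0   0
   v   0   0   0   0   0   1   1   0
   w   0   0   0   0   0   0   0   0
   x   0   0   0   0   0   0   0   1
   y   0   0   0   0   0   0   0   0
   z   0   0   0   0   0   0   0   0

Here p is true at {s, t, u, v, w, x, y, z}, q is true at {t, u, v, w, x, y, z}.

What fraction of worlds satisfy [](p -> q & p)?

s: successors {t}; p -> q & p there: t:T. ✓
t: successors {s, u, v}; p -> q & p there: s:F, u:T, v:T. ✗
u: successors {w}; p -> q & p there: w:T. ✓
v: successors {x, y}; p -> q & p there: x:T, y:T. ✓
w: no successors, so [](p -> q & p) holds vacuously. ✓
x: successors {z}; p -> q & p there: z:T. ✓
y: no successors, so [](p -> q & p) holds vacuously. ✓
z: no successors, so [](p -> q & p) holds vacuously. ✓
That's 7 of 8 worlds, so 7/8.

7/8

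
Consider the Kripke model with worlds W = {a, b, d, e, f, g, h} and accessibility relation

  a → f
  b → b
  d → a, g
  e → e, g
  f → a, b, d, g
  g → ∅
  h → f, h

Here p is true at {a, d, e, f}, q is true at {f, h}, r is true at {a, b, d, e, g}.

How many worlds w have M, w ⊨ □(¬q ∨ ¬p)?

5

a: successors {f}; ¬q ∨ ¬p there: f:F. ✗
b: successors {b}; ¬q ∨ ¬p there: b:T. ✓
d: successors {a, g}; ¬q ∨ ¬p there: a:T, g:T. ✓
e: successors {e, g}; ¬q ∨ ¬p there: e:T, g:T. ✓
f: successors {a, b, d, g}; ¬q ∨ ¬p there: a:T, b:T, d:T, g:T. ✓
g: no successors, so □(¬q ∨ ¬p) holds vacuously. ✓
h: successors {f, h}; ¬q ∨ ¬p there: f:F, h:T. ✗
Satisfying worlds: {b, d, e, f, g}.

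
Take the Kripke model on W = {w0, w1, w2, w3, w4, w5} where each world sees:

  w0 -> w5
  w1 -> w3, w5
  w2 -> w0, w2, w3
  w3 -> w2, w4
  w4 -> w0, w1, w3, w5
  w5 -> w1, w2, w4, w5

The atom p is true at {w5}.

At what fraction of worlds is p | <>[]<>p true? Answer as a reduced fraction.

w0: p is F, <>[]<>p is F. ✗
w1: p is F, <>[]<>p is F. ✗
w2: p is F, <>[]<>p is T. ✓
w3: p is F, <>[]<>p is F. ✗
w4: p is F, <>[]<>p is T. ✓
w5: p is T, <>[]<>p is F. ✓
That's 3 of 6 worlds, so 3/6 = 1/2.

1/2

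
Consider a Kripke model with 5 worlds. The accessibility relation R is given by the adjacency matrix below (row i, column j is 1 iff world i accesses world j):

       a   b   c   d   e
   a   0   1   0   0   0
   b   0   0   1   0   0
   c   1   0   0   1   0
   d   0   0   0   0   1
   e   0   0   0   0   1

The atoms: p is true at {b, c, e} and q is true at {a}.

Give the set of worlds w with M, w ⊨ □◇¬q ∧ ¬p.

{a, d}

a: □◇¬q is T, ¬p is T. ✓
b: □◇¬q is T, ¬p is F. ✗
c: □◇¬q is T, ¬p is F. ✗
d: □◇¬q is T, ¬p is T. ✓
e: □◇¬q is T, ¬p is F. ✗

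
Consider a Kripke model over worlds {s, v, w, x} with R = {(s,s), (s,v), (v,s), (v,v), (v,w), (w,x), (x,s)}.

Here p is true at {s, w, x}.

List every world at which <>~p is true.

s: successors {s, v}; ~p there: s:F, v:T. ✓
v: successors {s, v, w}; ~p there: s:F, v:T, w:F. ✓
w: successors {x}; ~p there: x:F. ✗
x: successors {s}; ~p there: s:F. ✗

{s, v}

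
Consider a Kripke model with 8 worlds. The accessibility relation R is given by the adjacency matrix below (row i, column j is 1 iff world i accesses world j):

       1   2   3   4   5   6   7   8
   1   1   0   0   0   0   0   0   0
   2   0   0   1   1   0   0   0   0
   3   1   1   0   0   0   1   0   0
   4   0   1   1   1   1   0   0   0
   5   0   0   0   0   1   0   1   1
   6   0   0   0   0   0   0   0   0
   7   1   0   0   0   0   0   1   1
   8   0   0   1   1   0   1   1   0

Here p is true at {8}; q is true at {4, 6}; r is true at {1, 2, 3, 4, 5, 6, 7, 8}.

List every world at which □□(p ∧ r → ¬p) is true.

1: successors {1}; □(p ∧ r → ¬p) there: 1:T. ✓
2: successors {3, 4}; □(p ∧ r → ¬p) there: 3:T, 4:T. ✓
3: successors {1, 2, 6}; □(p ∧ r → ¬p) there: 1:T, 2:T, 6:T. ✓
4: successors {2, 3, 4, 5}; □(p ∧ r → ¬p) there: 2:T, 3:T, 4:T, 5:F. ✗
5: successors {5, 7, 8}; □(p ∧ r → ¬p) there: 5:F, 7:F, 8:T. ✗
6: no successors, so □□(p ∧ r → ¬p) holds vacuously. ✓
7: successors {1, 7, 8}; □(p ∧ r → ¬p) there: 1:T, 7:F, 8:T. ✗
8: successors {3, 4, 6, 7}; □(p ∧ r → ¬p) there: 3:T, 4:T, 6:T, 7:F. ✗

{1, 2, 3, 6}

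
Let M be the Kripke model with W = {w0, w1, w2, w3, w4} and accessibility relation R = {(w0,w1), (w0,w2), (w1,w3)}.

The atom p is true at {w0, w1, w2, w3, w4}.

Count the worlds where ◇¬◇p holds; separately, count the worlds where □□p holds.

For ◇¬◇p:
w0: successors {w1, w2}; ¬◇p there: w1:F, w2:T. ✓
w1: successors {w3}; ¬◇p there: w3:T. ✓
w2: no successors, so ◇¬◇p fails. ✗
w3: no successors, so ◇¬◇p fails. ✗
w4: no successors, so ◇¬◇p fails. ✗
— 2 worlds.
For □□p:
w0: successors {w1, w2}; □p there: w1:T, w2:T. ✓
w1: successors {w3}; □p there: w3:T. ✓
w2: no successors, so □□p holds vacuously. ✓
w3: no successors, so □□p holds vacuously. ✓
w4: no successors, so □□p holds vacuously. ✓
— 5 worlds.

2 and 5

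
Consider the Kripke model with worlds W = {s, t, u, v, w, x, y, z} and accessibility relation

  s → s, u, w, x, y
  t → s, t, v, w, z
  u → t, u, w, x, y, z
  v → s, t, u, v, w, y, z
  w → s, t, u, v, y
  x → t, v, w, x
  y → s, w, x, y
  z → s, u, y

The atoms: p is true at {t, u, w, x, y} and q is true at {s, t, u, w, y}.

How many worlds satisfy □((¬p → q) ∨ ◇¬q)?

5

s: successors {s, u, w, x, y}; (¬p → q) ∨ ◇¬q there: s:T, u:T, w:T, x:T, y:T. ✓
t: successors {s, t, v, w, z}; (¬p → q) ∨ ◇¬q there: s:T, t:T, v:T, w:T, z:F. ✗
u: successors {t, u, w, x, y, z}; (¬p → q) ∨ ◇¬q there: t:T, u:T, w:T, x:T, y:T, z:F. ✗
v: successors {s, t, u, v, w, y, z}; (¬p → q) ∨ ◇¬q there: s:T, t:T, u:T, v:T, w:T, y:T, z:F. ✗
w: successors {s, t, u, v, y}; (¬p → q) ∨ ◇¬q there: s:T, t:T, u:T, v:T, y:T. ✓
x: successors {t, v, w, x}; (¬p → q) ∨ ◇¬q there: t:T, v:T, w:T, x:T. ✓
y: successors {s, w, x, y}; (¬p → q) ∨ ◇¬q there: s:T, w:T, x:T, y:T. ✓
z: successors {s, u, y}; (¬p → q) ∨ ◇¬q there: s:T, u:T, y:T. ✓
Satisfying worlds: {s, w, x, y, z}.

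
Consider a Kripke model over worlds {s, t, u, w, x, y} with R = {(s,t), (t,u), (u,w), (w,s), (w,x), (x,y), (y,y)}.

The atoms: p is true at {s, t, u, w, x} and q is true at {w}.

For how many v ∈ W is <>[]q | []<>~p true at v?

3

s: <>[]q is F, []<>~p is F. ✗
t: <>[]q is T, []<>~p is F. ✓
u: <>[]q is F, []<>~p is F. ✗
w: <>[]q is F, []<>~p is F. ✗
x: <>[]q is F, []<>~p is T. ✓
y: <>[]q is F, []<>~p is T. ✓
Satisfying worlds: {t, x, y}.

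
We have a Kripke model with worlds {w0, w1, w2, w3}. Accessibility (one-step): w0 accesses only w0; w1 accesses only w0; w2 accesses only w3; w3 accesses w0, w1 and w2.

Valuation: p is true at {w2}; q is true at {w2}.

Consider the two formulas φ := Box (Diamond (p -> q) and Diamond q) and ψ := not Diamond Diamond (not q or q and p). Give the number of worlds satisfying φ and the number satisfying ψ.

1 and 0

For Box (Diamond (p -> q) and Diamond q):
w0: successors {w0}; Diamond (p -> q) and Diamond q there: w0:F. ✗
w1: successors {w0}; Diamond (p -> q) and Diamond q there: w0:F. ✗
w2: successors {w3}; Diamond (p -> q) and Diamond q there: w3:T. ✓
w3: successors {w0, w1, w2}; Diamond (p -> q) and Diamond q there: w0:F, w1:F, w2:F. ✗
— 1 world.
For not Diamond Diamond (not q or q and p):
w0: Diamond Diamond (not q or q and p) is T. ✗
w1: Diamond Diamond (not q or q and p) is T. ✗
w2: Diamond Diamond (not q or q and p) is T. ✗
w3: Diamond Diamond (not q or q and p) is T. ✗
— 0 worlds.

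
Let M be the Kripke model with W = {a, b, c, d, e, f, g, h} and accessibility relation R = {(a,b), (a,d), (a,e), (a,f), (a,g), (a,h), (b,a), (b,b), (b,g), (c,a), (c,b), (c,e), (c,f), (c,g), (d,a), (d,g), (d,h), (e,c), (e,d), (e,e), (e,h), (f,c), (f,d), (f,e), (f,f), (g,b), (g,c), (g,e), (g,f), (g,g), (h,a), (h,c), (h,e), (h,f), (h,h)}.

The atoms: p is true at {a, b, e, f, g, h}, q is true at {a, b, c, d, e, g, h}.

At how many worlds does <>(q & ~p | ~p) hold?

a: successors {b, d, e, f, g, h}; q & ~p | ~p there: b:F, d:T, e:F, f:F, g:F, h:F. ✓
b: successors {a, b, g}; q & ~p | ~p there: a:F, b:F, g:F. ✗
c: successors {a, b, e, f, g}; q & ~p | ~p there: a:F, b:F, e:F, f:F, g:F. ✗
d: successors {a, g, h}; q & ~p | ~p there: a:F, g:F, h:F. ✗
e: successors {c, d, e, h}; q & ~p | ~p there: c:T, d:T, e:F, h:F. ✓
f: successors {c, d, e, f}; q & ~p | ~p there: c:T, d:T, e:F, f:F. ✓
g: successors {b, c, e, f, g}; q & ~p | ~p there: b:F, c:T, e:F, f:F, g:F. ✓
h: successors {a, c, e, f, h}; q & ~p | ~p there: a:F, c:T, e:F, f:F, h:F. ✓
Satisfying worlds: {a, e, f, g, h}.

5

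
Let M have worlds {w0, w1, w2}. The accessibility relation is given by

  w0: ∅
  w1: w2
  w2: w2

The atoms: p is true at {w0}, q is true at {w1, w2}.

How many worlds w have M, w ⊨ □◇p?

w0: no successors, so □◇p holds vacuously. ✓
w1: successors {w2}; ◇p there: w2:F. ✗
w2: successors {w2}; ◇p there: w2:F. ✗
Satisfying worlds: {w0}.

1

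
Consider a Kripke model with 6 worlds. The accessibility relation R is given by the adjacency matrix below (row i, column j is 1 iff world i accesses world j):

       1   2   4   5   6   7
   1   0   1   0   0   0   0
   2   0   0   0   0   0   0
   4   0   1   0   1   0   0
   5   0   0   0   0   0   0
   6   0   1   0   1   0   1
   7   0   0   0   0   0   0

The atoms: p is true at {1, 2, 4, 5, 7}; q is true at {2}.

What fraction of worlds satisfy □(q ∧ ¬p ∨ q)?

1: successors {2}; q ∧ ¬p ∨ q there: 2:T. ✓
2: no successors, so □(q ∧ ¬p ∨ q) holds vacuously. ✓
4: successors {2, 5}; q ∧ ¬p ∨ q there: 2:T, 5:F. ✗
5: no successors, so □(q ∧ ¬p ∨ q) holds vacuously. ✓
6: successors {2, 5, 7}; q ∧ ¬p ∨ q there: 2:T, 5:F, 7:F. ✗
7: no successors, so □(q ∧ ¬p ∨ q) holds vacuously. ✓
That's 4 of 6 worlds, so 4/6 = 2/3.

2/3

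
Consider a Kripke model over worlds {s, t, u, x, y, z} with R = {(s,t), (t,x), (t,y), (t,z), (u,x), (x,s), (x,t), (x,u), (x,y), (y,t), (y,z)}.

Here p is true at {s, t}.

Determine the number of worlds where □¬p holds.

s: successors {t}; ¬p there: t:F. ✗
t: successors {x, y, z}; ¬p there: x:T, y:T, z:T. ✓
u: successors {x}; ¬p there: x:T. ✓
x: successors {s, t, u, y}; ¬p there: s:F, t:F, u:T, y:T. ✗
y: successors {t, z}; ¬p there: t:F, z:T. ✗
z: no successors, so □¬p holds vacuously. ✓
Satisfying worlds: {t, u, z}.

3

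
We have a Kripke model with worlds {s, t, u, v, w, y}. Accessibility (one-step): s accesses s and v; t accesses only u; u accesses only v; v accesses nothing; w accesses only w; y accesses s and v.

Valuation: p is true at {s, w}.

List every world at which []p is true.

s: successors {s, v}; p there: s:T, v:F. ✗
t: successors {u}; p there: u:F. ✗
u: successors {v}; p there: v:F. ✗
v: no successors, so []p holds vacuously. ✓
w: successors {w}; p there: w:T. ✓
y: successors {s, v}; p there: s:T, v:F. ✗

{v, w}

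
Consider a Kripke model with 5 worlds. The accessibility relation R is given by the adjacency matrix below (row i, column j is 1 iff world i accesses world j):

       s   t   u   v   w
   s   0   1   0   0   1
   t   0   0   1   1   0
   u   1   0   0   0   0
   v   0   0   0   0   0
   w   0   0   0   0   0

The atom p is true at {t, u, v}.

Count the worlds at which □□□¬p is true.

s: successors {t, w}; □□¬p there: t:T, w:T. ✓
t: successors {u, v}; □□¬p there: u:F, v:T. ✗
u: successors {s}; □□¬p there: s:F. ✗
v: no successors, so □□□¬p holds vacuously. ✓
w: no successors, so □□□¬p holds vacuously. ✓
Satisfying worlds: {s, v, w}.

3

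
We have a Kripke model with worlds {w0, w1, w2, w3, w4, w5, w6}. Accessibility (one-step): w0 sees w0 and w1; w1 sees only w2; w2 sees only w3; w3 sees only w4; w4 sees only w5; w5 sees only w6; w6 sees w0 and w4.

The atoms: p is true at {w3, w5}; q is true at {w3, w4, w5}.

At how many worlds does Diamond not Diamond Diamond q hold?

3

w0: successors {w0, w1}; not Diamond Diamond q there: w0:T, w1:F. ✓
w1: successors {w2}; not Diamond Diamond q there: w2:F. ✗
w2: successors {w3}; not Diamond Diamond q there: w3:F. ✗
w3: successors {w4}; not Diamond Diamond q there: w4:T. ✓
w4: successors {w5}; not Diamond Diamond q there: w5:F. ✗
w5: successors {w6}; not Diamond Diamond q there: w6:F. ✗
w6: successors {w0, w4}; not Diamond Diamond q there: w0:T, w4:T. ✓
Satisfying worlds: {w0, w3, w6}.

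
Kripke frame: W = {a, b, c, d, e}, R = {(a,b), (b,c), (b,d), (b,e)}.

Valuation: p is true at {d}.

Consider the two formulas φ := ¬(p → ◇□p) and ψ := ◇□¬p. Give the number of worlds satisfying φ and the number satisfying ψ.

1 and 1

For ¬(p → ◇□p):
a: p → ◇□p is T. ✗
b: p → ◇□p is T. ✗
c: p → ◇□p is T. ✗
d: p → ◇□p is F. ✓
e: p → ◇□p is T. ✗
— 1 world.
For ◇□¬p:
a: successors {b}; □¬p there: b:F. ✗
b: successors {c, d, e}; □¬p there: c:T, d:T, e:T. ✓
c: no successors, so ◇□¬p fails. ✗
d: no successors, so ◇□¬p fails. ✗
e: no successors, so ◇□¬p fails. ✗
— 1 world.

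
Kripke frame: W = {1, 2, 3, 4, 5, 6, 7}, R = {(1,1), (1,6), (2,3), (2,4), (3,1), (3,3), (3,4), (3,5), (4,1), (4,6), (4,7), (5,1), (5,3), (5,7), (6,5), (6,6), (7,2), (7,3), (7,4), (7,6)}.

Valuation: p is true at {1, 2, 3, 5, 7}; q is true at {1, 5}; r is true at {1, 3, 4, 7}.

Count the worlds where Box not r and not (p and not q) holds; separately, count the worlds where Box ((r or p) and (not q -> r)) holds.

1 and 3

For Box not r and not (p and not q):
1: Box not r is F, not (p and not q) is T. ✗
2: Box not r is F, not (p and not q) is F. ✗
3: Box not r is F, not (p and not q) is F. ✗
4: Box not r is F, not (p and not q) is T. ✗
5: Box not r is F, not (p and not q) is T. ✗
6: Box not r is T, not (p and not q) is T. ✓
7: Box not r is F, not (p and not q) is F. ✗
— 1 world.
For Box ((r or p) and (not q -> r)):
1: successors {1, 6}; (r or p) and (not q -> r) there: 1:T, 6:F. ✗
2: successors {3, 4}; (r or p) and (not q -> r) there: 3:T, 4:T. ✓
3: successors {1, 3, 4, 5}; (r or p) and (not q -> r) there: 1:T, 3:T, 4:T, 5:T. ✓
4: successors {1, 6, 7}; (r or p) and (not q -> r) there: 1:T, 6:F, 7:T. ✗
5: successors {1, 3, 7}; (r or p) and (not q -> r) there: 1:T, 3:T, 7:T. ✓
6: successors {5, 6}; (r or p) and (not q -> r) there: 5:T, 6:F. ✗
7: successors {2, 3, 4, 6}; (r or p) and (not q -> r) there: 2:F, 3:T, 4:T, 6:F. ✗
— 3 worlds.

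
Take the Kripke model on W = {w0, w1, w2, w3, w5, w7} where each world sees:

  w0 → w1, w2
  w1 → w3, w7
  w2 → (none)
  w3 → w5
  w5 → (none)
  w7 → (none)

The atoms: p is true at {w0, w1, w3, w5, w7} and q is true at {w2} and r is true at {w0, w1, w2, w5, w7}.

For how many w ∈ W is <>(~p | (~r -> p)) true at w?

3

w0: successors {w1, w2}; ~p | (~r -> p) there: w1:T, w2:T. ✓
w1: successors {w3, w7}; ~p | (~r -> p) there: w3:T, w7:T. ✓
w2: no successors, so <>(~p | (~r -> p)) fails. ✗
w3: successors {w5}; ~p | (~r -> p) there: w5:T. ✓
w5: no successors, so <>(~p | (~r -> p)) fails. ✗
w7: no successors, so <>(~p | (~r -> p)) fails. ✗
Satisfying worlds: {w0, w1, w3}.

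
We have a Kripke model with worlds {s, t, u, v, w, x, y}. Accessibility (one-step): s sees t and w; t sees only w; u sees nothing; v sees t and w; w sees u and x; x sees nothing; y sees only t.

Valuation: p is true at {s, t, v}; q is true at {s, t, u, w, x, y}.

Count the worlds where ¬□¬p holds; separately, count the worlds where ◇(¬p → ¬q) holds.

For ¬□¬p:
s: □¬p is F. ✓
t: □¬p is T. ✗
u: □¬p is T. ✗
v: □¬p is F. ✓
w: □¬p is T. ✗
x: □¬p is T. ✗
y: □¬p is F. ✓
— 3 worlds.
For ◇(¬p → ¬q):
s: successors {t, w}; ¬p → ¬q there: t:T, w:F. ✓
t: successors {w}; ¬p → ¬q there: w:F. ✗
u: no successors, so ◇(¬p → ¬q) fails. ✗
v: successors {t, w}; ¬p → ¬q there: t:T, w:F. ✓
w: successors {u, x}; ¬p → ¬q there: u:F, x:F. ✗
x: no successors, so ◇(¬p → ¬q) fails. ✗
y: successors {t}; ¬p → ¬q there: t:T. ✓
— 3 worlds.

3 and 3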